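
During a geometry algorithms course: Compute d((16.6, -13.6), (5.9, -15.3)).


dx=-10.7, dy=-1.7
d^2 = (-10.7)^2 + (-1.7)^2 = 117.38
d = sqrt(117.38) = 10.8342

10.8342


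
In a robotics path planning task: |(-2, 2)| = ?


|u| = sqrt((-2)^2 + 2^2) = sqrt(8) = 2.8284

2.8284


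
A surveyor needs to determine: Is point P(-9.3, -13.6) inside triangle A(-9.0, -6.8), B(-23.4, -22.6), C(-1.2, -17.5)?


Cross products: AB x AP = 93.18, BC x BP = 127.89, CA x CP = 56.25
All same sign? yes

Yes, inside


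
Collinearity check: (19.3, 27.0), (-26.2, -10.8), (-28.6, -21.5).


Cross product: ((-26.2)-19.3)*((-21.5)-27) - ((-10.8)-27)*((-28.6)-19.3)
= 396.13

No, not collinear


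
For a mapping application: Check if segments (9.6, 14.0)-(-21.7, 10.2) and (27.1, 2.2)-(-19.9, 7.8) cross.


Cross products: d1=-456.6, d2=-102.72, d3=435.84, d4=81.96
d1*d2 < 0 and d3*d4 < 0? no

No, they don't intersect


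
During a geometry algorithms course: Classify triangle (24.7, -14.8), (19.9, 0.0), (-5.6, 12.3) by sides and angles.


Side lengths squared: AB^2=242.08, BC^2=801.54, CA^2=1652.5
Sorted: [242.08, 801.54, 1652.5]
By sides: Scalene, By angles: Obtuse

Scalene, Obtuse


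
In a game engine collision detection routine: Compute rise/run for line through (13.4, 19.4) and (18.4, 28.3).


slope = (y2-y1)/(x2-x1) = (28.3-19.4)/(18.4-13.4) = 8.9/5 = 1.78

1.78


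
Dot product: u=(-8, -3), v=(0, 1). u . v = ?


u . v = u_x*v_x + u_y*v_y = (-8)*0 + (-3)*1
= 0 + (-3) = -3

-3


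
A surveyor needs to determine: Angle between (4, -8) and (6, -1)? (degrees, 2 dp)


u.v = 32, |u| = sqrt(80) = 8.9443, |v| = sqrt(37) = 6.0828
cos(theta) = u.v/(|u||v|) = 32/sqrt(2960) = 0.588172
theta = acos(0.588172) = 53.97 degrees

53.97 degrees


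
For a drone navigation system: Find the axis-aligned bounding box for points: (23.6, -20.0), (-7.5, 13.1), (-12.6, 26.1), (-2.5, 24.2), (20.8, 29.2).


x range: [-12.6, 23.6]
y range: [-20, 29.2]
Bounding box: (-12.6,-20) to (23.6,29.2)

(-12.6,-20) to (23.6,29.2)


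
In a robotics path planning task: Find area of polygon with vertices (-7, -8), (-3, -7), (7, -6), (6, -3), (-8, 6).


Shoelace sum: ((-7)*(-7) - (-3)*(-8)) + ((-3)*(-6) - 7*(-7)) + (7*(-3) - 6*(-6)) + (6*6 - (-8)*(-3)) + ((-8)*(-8) - (-7)*6)
= 225
Area = |225|/2 = 112.5

112.5


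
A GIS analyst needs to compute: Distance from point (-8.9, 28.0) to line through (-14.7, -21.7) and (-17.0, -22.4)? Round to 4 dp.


|cross product| = 110.25
|line direction| = sqrt(5.78) = 2.4042
Distance = 110.25/sqrt(5.78) = 45.858

45.858


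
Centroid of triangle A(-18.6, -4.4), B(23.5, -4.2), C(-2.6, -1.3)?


Centroid = ((x_A+x_B+x_C)/3, (y_A+y_B+y_C)/3)
= (((-18.6)+23.5+(-2.6))/3, ((-4.4)+(-4.2)+(-1.3))/3)
= (0.7667, -3.3)

(0.7667, -3.3)


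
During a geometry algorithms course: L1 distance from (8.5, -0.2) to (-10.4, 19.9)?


|8.5-(-10.4)| + |(-0.2)-19.9| = 18.9 + 20.1 = 39

39


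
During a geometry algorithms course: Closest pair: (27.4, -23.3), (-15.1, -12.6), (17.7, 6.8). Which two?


d(P0,P1) = 43.8262, d(P0,P2) = 31.6244, d(P1,P2) = 38.1077
Closest: P0 and P2

Closest pair: (27.4, -23.3) and (17.7, 6.8), distance = 31.6244


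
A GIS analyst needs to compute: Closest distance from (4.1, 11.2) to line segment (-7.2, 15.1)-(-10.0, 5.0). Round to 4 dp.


Project P onto AB: t = 0.0706 (clamped to [0,1])
Closest point on segment: (-7.3975, 14.3874)
Distance: 11.9312

11.9312


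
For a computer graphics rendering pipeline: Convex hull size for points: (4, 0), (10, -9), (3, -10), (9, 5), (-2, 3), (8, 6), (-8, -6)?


Convex hull vertices (CCW): (-8, -6), (3, -10), (10, -9), (9, 5), (8, 6), (-2, 3)
Count = 6

6


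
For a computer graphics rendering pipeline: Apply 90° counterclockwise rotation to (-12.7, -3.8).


90° CCW: (x,y) -> (-y, x)
(-12.7,-3.8) -> (3.8, -12.7)

(3.8, -12.7)


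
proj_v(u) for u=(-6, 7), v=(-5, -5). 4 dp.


u.v = -5, |v| = sqrt(50) = 7.0711
Scalar projection = u.v / |v| = -5 / sqrt(50) = -0.7071

-0.7071


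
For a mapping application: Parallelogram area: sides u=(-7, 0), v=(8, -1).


|u x v| = |(-7)*(-1) - 0*8|
= |7 - 0| = 7

7


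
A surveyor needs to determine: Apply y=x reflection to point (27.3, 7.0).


Reflection over y=x: (x,y) -> (y,x)
(27.3, 7) -> (7, 27.3)

(7, 27.3)


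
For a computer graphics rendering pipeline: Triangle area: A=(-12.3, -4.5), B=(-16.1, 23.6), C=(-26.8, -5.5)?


Area = |x_A(y_B-y_C) + x_B(y_C-y_A) + x_C(y_A-y_B)|/2
= |(-357.93) + 16.1 + 753.08|/2
= 411.25/2 = 205.625

205.625


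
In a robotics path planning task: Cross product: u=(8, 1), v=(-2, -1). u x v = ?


u x v = u_x*v_y - u_y*v_x = 8*(-1) - 1*(-2)
= (-8) - (-2) = -6

-6


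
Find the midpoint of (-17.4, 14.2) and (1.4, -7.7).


M = (((-17.4)+1.4)/2, (14.2+(-7.7))/2)
= (-8, 3.25)

(-8, 3.25)


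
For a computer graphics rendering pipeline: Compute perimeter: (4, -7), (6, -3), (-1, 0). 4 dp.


Sides: (4, -7)->(6, -3): sqrt(20) = 4.472136, (6, -3)->(-1, 0): sqrt(58) = 7.615773, (-1, 0)->(4, -7): sqrt(74) = 8.602325
Sum = 20.690234
Perimeter = 20.6902

20.6902


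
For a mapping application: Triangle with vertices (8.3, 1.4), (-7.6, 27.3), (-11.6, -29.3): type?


Side lengths squared: AB^2=923.62, BC^2=3219.56, CA^2=1338.5
Sorted: [923.62, 1338.5, 3219.56]
By sides: Scalene, By angles: Obtuse

Scalene, Obtuse


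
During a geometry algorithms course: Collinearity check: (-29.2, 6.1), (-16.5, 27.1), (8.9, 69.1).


Cross product: ((-16.5)-(-29.2))*(69.1-6.1) - (27.1-6.1)*(8.9-(-29.2))
= 0

Yes, collinear


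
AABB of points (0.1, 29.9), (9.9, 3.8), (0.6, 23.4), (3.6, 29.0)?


x range: [0.1, 9.9]
y range: [3.8, 29.9]
Bounding box: (0.1,3.8) to (9.9,29.9)

(0.1,3.8) to (9.9,29.9)


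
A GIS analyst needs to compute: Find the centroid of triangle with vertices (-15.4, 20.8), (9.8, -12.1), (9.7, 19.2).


Centroid = ((x_A+x_B+x_C)/3, (y_A+y_B+y_C)/3)
= (((-15.4)+9.8+9.7)/3, (20.8+(-12.1)+19.2)/3)
= (1.3667, 9.3)

(1.3667, 9.3)


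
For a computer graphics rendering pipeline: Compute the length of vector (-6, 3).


|u| = sqrt((-6)^2 + 3^2) = sqrt(45) = 6.7082

6.7082


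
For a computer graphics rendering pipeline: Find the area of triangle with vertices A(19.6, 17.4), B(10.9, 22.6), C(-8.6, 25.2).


Area = |x_A(y_B-y_C) + x_B(y_C-y_A) + x_C(y_A-y_B)|/2
= |(-50.96) + 85.02 + 44.72|/2
= 78.78/2 = 39.39

39.39


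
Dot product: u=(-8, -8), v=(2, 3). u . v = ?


u . v = u_x*v_x + u_y*v_y = (-8)*2 + (-8)*3
= (-16) + (-24) = -40

-40


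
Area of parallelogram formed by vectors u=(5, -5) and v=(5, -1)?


|u x v| = |5*(-1) - (-5)*5|
= |(-5) - (-25)| = 20

20


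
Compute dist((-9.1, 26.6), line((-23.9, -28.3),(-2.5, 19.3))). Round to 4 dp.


|cross product| = 470.38
|line direction| = sqrt(2723.72) = 52.1893
Distance = 470.38/sqrt(2723.72) = 9.013

9.013


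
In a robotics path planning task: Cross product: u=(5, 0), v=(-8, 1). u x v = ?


u x v = u_x*v_y - u_y*v_x = 5*1 - 0*(-8)
= 5 - 0 = 5

5


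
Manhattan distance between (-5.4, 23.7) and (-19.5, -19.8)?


|(-5.4)-(-19.5)| + |23.7-(-19.8)| = 14.1 + 43.5 = 57.6

57.6


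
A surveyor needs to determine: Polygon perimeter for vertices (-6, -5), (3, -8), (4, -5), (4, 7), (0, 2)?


Sides: (-6, -5)->(3, -8): sqrt(90) = 9.486833, (3, -8)->(4, -5): sqrt(10) = 3.162278, (4, -5)->(4, 7): sqrt(144) = 12, (4, 7)->(0, 2): sqrt(41) = 6.403124, (0, 2)->(-6, -5): sqrt(85) = 9.219544
Sum = 40.271779
Perimeter = 40.2718

40.2718


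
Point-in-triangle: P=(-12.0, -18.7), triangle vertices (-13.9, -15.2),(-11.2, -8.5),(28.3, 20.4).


Cross products: AB x AP = -22.18, BC x BP = -379.78, CA x CP = 215.34
All same sign? no

No, outside


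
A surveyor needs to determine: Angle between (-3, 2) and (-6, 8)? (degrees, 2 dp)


u.v = 34, |u| = sqrt(13) = 3.6056, |v| = sqrt(100) = 10
cos(theta) = u.v/(|u||v|) = 34/sqrt(1300) = 0.94299
theta = acos(0.94299) = 19.44 degrees

19.44 degrees


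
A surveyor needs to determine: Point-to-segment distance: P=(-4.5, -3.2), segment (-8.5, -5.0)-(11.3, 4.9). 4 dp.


Project P onto AB: t = 0.198 (clamped to [0,1])
Closest point on segment: (-4.58, -3.04)
Distance: 0.1789

0.1789


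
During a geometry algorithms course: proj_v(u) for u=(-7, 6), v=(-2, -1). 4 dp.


u.v = 8, |v| = sqrt(5) = 2.2361
Scalar projection = u.v / |v| = 8 / sqrt(5) = 3.5777

3.5777


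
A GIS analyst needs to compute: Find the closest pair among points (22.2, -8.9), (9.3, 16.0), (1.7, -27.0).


d(P0,P1) = 28.0432, d(P0,P2) = 27.347, d(P1,P2) = 43.6665
Closest: P0 and P2

Closest pair: (22.2, -8.9) and (1.7, -27.0), distance = 27.347


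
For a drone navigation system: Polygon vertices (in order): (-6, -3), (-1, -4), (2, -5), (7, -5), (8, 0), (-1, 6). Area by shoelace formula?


Shoelace sum: ((-6)*(-4) - (-1)*(-3)) + ((-1)*(-5) - 2*(-4)) + (2*(-5) - 7*(-5)) + (7*0 - 8*(-5)) + (8*6 - (-1)*0) + ((-1)*(-3) - (-6)*6)
= 186
Area = |186|/2 = 93

93


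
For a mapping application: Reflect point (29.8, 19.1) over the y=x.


Reflection over y=x: (x,y) -> (y,x)
(29.8, 19.1) -> (19.1, 29.8)

(19.1, 29.8)


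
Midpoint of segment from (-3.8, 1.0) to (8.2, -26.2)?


M = (((-3.8)+8.2)/2, (1+(-26.2))/2)
= (2.2, -12.6)

(2.2, -12.6)


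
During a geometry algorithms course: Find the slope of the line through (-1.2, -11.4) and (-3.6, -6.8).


slope = (y2-y1)/(x2-x1) = ((-6.8)-(-11.4))/((-3.6)-(-1.2)) = 4.6/(-2.4) = -1.9167

-1.9167


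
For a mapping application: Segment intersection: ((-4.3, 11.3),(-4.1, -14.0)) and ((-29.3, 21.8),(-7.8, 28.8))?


Cross products: d1=-400.75, d2=-946.1, d3=-630.4, d4=-85.05
d1*d2 < 0 and d3*d4 < 0? no

No, they don't intersect


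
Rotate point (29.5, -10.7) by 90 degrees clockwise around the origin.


90° CW: (x,y) -> (y, -x)
(29.5,-10.7) -> (-10.7, -29.5)

(-10.7, -29.5)


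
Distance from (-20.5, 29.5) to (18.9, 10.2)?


dx=39.4, dy=-19.3
d^2 = 39.4^2 + (-19.3)^2 = 1924.85
d = sqrt(1924.85) = 43.8731

43.8731


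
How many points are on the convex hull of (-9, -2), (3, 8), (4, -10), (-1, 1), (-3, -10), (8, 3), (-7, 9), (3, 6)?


Convex hull vertices (CCW): (-9, -2), (-3, -10), (4, -10), (8, 3), (3, 8), (-7, 9)
Count = 6

6


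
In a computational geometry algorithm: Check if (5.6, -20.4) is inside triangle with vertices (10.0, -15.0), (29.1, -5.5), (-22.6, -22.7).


Cross products: AB x AP = -61.34, BC x BP = 366.13, CA x CP = -142.16
All same sign? no

No, outside


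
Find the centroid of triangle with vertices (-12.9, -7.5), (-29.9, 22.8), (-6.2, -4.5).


Centroid = ((x_A+x_B+x_C)/3, (y_A+y_B+y_C)/3)
= (((-12.9)+(-29.9)+(-6.2))/3, ((-7.5)+22.8+(-4.5))/3)
= (-16.3333, 3.6)

(-16.3333, 3.6)


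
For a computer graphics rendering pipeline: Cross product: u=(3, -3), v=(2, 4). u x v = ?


u x v = u_x*v_y - u_y*v_x = 3*4 - (-3)*2
= 12 - (-6) = 18

18


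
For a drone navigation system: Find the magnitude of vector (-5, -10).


|u| = sqrt((-5)^2 + (-10)^2) = sqrt(125) = 11.1803

11.1803


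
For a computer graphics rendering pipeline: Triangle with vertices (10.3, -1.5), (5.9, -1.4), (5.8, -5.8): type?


Side lengths squared: AB^2=19.37, BC^2=19.37, CA^2=38.74
Sorted: [19.37, 19.37, 38.74]
By sides: Isosceles, By angles: Right

Isosceles, Right


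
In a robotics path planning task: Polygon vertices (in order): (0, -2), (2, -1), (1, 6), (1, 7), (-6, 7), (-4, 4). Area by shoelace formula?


Shoelace sum: (0*(-1) - 2*(-2)) + (2*6 - 1*(-1)) + (1*7 - 1*6) + (1*7 - (-6)*7) + ((-6)*4 - (-4)*7) + ((-4)*(-2) - 0*4)
= 79
Area = |79|/2 = 39.5

39.5


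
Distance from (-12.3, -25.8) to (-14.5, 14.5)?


dx=-2.2, dy=40.3
d^2 = (-2.2)^2 + 40.3^2 = 1628.93
d = sqrt(1628.93) = 40.36

40.36


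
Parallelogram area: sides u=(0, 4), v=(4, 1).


|u x v| = |0*1 - 4*4|
= |0 - 16| = 16

16


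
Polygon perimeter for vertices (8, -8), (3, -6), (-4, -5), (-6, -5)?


Sides: (8, -8)->(3, -6): sqrt(29) = 5.385165, (3, -6)->(-4, -5): sqrt(50) = 7.071068, (-4, -5)->(-6, -5): sqrt(4) = 2, (-6, -5)->(8, -8): sqrt(205) = 14.317821
Sum = 28.774054
Perimeter = 28.7741

28.7741


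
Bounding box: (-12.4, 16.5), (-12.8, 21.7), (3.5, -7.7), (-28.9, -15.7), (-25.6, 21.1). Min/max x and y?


x range: [-28.9, 3.5]
y range: [-15.7, 21.7]
Bounding box: (-28.9,-15.7) to (3.5,21.7)

(-28.9,-15.7) to (3.5,21.7)


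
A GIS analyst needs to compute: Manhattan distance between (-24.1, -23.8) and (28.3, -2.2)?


|(-24.1)-28.3| + |(-23.8)-(-2.2)| = 52.4 + 21.6 = 74

74


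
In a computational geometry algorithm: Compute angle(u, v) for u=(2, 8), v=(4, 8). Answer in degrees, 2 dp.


u.v = 72, |u| = sqrt(68) = 8.2462, |v| = sqrt(80) = 8.9443
cos(theta) = u.v/(|u||v|) = 72/sqrt(5440) = 0.976187
theta = acos(0.976187) = 12.53 degrees

12.53 degrees


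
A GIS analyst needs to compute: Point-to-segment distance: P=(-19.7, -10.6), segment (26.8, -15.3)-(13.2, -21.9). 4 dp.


Project P onto AB: t = 1 (clamped to [0,1])
Closest point on segment: (13.2, -21.9)
Distance: 34.7865

34.7865


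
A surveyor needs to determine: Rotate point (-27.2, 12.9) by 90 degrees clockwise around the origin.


90° CW: (x,y) -> (y, -x)
(-27.2,12.9) -> (12.9, 27.2)

(12.9, 27.2)


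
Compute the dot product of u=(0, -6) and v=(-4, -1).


u . v = u_x*v_x + u_y*v_y = 0*(-4) + (-6)*(-1)
= 0 + 6 = 6

6


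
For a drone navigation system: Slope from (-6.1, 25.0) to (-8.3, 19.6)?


slope = (y2-y1)/(x2-x1) = (19.6-25)/((-8.3)-(-6.1)) = (-5.4)/(-2.2) = 2.4545

2.4545


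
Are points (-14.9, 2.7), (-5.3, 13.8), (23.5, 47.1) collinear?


Cross product: ((-5.3)-(-14.9))*(47.1-2.7) - (13.8-2.7)*(23.5-(-14.9))
= 0

Yes, collinear


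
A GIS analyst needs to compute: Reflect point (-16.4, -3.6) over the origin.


Reflection over origin: (x,y) -> (-x,-y)
(-16.4, -3.6) -> (16.4, 3.6)

(16.4, 3.6)


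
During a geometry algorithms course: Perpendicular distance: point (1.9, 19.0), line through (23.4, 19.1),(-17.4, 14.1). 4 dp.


|cross product| = 103.42
|line direction| = sqrt(1689.64) = 41.1052
Distance = 103.42/sqrt(1689.64) = 2.516

2.516


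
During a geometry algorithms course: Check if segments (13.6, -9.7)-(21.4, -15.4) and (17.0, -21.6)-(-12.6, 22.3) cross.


Cross products: d1=-202.98, d2=-376.68, d3=-73.44, d4=100.26
d1*d2 < 0 and d3*d4 < 0? no

No, they don't intersect


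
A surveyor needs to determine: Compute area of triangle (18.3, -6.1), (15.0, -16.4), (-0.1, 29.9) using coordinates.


Area = |x_A(y_B-y_C) + x_B(y_C-y_A) + x_C(y_A-y_B)|/2
= |(-847.29) + 540 + (-1.03)|/2
= 308.32/2 = 154.16

154.16


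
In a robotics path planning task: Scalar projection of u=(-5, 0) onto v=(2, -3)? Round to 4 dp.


u.v = -10, |v| = sqrt(13) = 3.6056
Scalar projection = u.v / |v| = -10 / sqrt(13) = -2.7735

-2.7735


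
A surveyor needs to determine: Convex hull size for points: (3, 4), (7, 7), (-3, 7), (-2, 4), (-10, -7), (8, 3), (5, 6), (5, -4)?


Convex hull vertices (CCW): (-10, -7), (5, -4), (8, 3), (7, 7), (-3, 7)
Count = 5

5


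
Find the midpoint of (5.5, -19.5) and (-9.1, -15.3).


M = ((5.5+(-9.1))/2, ((-19.5)+(-15.3))/2)
= (-1.8, -17.4)

(-1.8, -17.4)


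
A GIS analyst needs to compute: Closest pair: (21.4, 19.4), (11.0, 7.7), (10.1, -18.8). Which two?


d(P0,P1) = 15.6541, d(P0,P2) = 39.8363, d(P1,P2) = 26.5153
Closest: P0 and P1

Closest pair: (21.4, 19.4) and (11.0, 7.7), distance = 15.6541


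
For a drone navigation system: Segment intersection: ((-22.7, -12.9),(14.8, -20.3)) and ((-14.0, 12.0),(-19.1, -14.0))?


Cross products: d1=-99.21, d2=913.53, d3=998.13, d4=-14.61
d1*d2 < 0 and d3*d4 < 0? yes

Yes, they intersect


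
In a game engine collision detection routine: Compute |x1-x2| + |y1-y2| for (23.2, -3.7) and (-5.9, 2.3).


|23.2-(-5.9)| + |(-3.7)-2.3| = 29.1 + 6 = 35.1

35.1


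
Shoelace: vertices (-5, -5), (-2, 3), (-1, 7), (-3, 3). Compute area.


Shoelace sum: ((-5)*3 - (-2)*(-5)) + ((-2)*7 - (-1)*3) + ((-1)*3 - (-3)*7) + ((-3)*(-5) - (-5)*3)
= 12
Area = |12|/2 = 6

6


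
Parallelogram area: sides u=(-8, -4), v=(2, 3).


|u x v| = |(-8)*3 - (-4)*2|
= |(-24) - (-8)| = 16

16


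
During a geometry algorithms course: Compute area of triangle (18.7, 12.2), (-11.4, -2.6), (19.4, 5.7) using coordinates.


Area = |x_A(y_B-y_C) + x_B(y_C-y_A) + x_C(y_A-y_B)|/2
= |(-155.21) + 74.1 + 287.12|/2
= 206.01/2 = 103.005

103.005


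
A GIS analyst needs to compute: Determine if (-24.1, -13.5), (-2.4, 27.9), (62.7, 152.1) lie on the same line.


Cross product: ((-2.4)-(-24.1))*(152.1-(-13.5)) - (27.9-(-13.5))*(62.7-(-24.1))
= 0

Yes, collinear


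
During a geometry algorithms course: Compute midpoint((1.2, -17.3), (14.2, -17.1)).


M = ((1.2+14.2)/2, ((-17.3)+(-17.1))/2)
= (7.7, -17.2)

(7.7, -17.2)


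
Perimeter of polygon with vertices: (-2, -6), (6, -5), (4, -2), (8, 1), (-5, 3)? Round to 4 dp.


Sides: (-2, -6)->(6, -5): sqrt(65) = 8.062258, (6, -5)->(4, -2): sqrt(13) = 3.605551, (4, -2)->(8, 1): sqrt(25) = 5, (8, 1)->(-5, 3): sqrt(173) = 13.152946, (-5, 3)->(-2, -6): sqrt(90) = 9.486833
Sum = 39.307588
Perimeter = 39.3076

39.3076


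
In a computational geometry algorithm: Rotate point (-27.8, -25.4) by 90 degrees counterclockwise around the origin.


90° CCW: (x,y) -> (-y, x)
(-27.8,-25.4) -> (25.4, -27.8)

(25.4, -27.8)


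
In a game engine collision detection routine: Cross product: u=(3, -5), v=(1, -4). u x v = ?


u x v = u_x*v_y - u_y*v_x = 3*(-4) - (-5)*1
= (-12) - (-5) = -7

-7


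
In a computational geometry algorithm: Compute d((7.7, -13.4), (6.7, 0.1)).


dx=-1, dy=13.5
d^2 = (-1)^2 + 13.5^2 = 183.25
d = sqrt(183.25) = 13.537

13.537


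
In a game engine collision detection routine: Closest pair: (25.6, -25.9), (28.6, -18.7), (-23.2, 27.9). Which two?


d(P0,P1) = 7.8, d(P0,P2) = 72.6353, d(P1,P2) = 69.6764
Closest: P0 and P1

Closest pair: (25.6, -25.9) and (28.6, -18.7), distance = 7.8


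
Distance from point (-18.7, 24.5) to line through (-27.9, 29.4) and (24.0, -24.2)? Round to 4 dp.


|cross product| = 238.81
|line direction| = sqrt(5566.57) = 74.6094
Distance = 238.81/sqrt(5566.57) = 3.2008

3.2008


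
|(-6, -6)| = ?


|u| = sqrt((-6)^2 + (-6)^2) = sqrt(72) = 8.4853

8.4853


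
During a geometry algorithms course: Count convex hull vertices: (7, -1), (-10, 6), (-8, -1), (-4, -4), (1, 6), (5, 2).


Convex hull vertices (CCW): (-10, 6), (-8, -1), (-4, -4), (7, -1), (5, 2), (1, 6)
Count = 6

6


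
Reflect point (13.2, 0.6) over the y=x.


Reflection over y=x: (x,y) -> (y,x)
(13.2, 0.6) -> (0.6, 13.2)

(0.6, 13.2)


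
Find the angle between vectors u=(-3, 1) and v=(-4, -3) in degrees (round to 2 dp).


u.v = 9, |u| = sqrt(10) = 3.1623, |v| = sqrt(25) = 5
cos(theta) = u.v/(|u||v|) = 9/sqrt(250) = 0.56921
theta = acos(0.56921) = 55.3 degrees

55.3 degrees


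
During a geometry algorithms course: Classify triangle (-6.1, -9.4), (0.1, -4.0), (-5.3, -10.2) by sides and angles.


Side lengths squared: AB^2=67.6, BC^2=67.6, CA^2=1.28
Sorted: [1.28, 67.6, 67.6]
By sides: Isosceles, By angles: Acute

Isosceles, Acute


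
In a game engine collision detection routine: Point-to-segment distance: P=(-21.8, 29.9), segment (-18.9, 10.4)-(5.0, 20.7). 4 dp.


Project P onto AB: t = 0.1942 (clamped to [0,1])
Closest point on segment: (-14.2583, 12.4004)
Distance: 19.0555

19.0555


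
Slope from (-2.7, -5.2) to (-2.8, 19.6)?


slope = (y2-y1)/(x2-x1) = (19.6-(-5.2))/((-2.8)-(-2.7)) = 24.8/(-0.1) = -248

-248


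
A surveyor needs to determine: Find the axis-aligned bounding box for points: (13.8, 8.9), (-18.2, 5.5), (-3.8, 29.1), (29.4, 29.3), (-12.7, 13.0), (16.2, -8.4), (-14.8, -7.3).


x range: [-18.2, 29.4]
y range: [-8.4, 29.3]
Bounding box: (-18.2,-8.4) to (29.4,29.3)

(-18.2,-8.4) to (29.4,29.3)


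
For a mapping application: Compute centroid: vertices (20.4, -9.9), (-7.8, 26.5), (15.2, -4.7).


Centroid = ((x_A+x_B+x_C)/3, (y_A+y_B+y_C)/3)
= ((20.4+(-7.8)+15.2)/3, ((-9.9)+26.5+(-4.7))/3)
= (9.2667, 3.9667)

(9.2667, 3.9667)


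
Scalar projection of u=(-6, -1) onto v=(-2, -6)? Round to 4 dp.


u.v = 18, |v| = sqrt(40) = 6.3246
Scalar projection = u.v / |v| = 18 / sqrt(40) = 2.846

2.846


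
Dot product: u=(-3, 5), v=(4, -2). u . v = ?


u . v = u_x*v_x + u_y*v_y = (-3)*4 + 5*(-2)
= (-12) + (-10) = -22

-22


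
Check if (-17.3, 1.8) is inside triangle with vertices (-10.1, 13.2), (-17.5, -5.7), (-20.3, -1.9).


Cross products: AB x AP = -51.72, BC x BP = -21.76, CA x CP = -7.56
All same sign? yes

Yes, inside


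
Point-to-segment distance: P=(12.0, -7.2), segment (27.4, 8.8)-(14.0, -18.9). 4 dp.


Project P onto AB: t = 0.686 (clamped to [0,1])
Closest point on segment: (18.2073, -10.2028)
Distance: 6.8955

6.8955


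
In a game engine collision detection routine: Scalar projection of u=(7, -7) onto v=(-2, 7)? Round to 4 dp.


u.v = -63, |v| = sqrt(53) = 7.2801
Scalar projection = u.v / |v| = -63 / sqrt(53) = -8.6537

-8.6537


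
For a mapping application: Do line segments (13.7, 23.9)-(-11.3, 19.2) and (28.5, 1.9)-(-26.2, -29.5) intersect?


Cross products: d1=-1668.12, d2=-2196.03, d3=619.56, d4=1147.47
d1*d2 < 0 and d3*d4 < 0? no

No, they don't intersect


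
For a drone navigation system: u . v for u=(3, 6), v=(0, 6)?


u . v = u_x*v_x + u_y*v_y = 3*0 + 6*6
= 0 + 36 = 36

36


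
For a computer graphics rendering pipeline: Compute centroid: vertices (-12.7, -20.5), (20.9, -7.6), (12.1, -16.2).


Centroid = ((x_A+x_B+x_C)/3, (y_A+y_B+y_C)/3)
= (((-12.7)+20.9+12.1)/3, ((-20.5)+(-7.6)+(-16.2))/3)
= (6.7667, -14.7667)

(6.7667, -14.7667)


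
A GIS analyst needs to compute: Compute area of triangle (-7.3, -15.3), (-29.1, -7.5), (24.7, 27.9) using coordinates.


Area = |x_A(y_B-y_C) + x_B(y_C-y_A) + x_C(y_A-y_B)|/2
= |258.42 + (-1257.12) + (-192.66)|/2
= 1191.36/2 = 595.68

595.68


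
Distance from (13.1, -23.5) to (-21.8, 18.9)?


dx=-34.9, dy=42.4
d^2 = (-34.9)^2 + 42.4^2 = 3015.77
d = sqrt(3015.77) = 54.916

54.916


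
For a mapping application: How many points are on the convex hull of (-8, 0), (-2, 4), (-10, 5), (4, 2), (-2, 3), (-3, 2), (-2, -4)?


Convex hull vertices (CCW): (-10, 5), (-8, 0), (-2, -4), (4, 2), (-2, 4)
Count = 5

5


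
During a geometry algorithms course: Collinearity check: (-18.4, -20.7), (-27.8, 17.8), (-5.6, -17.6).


Cross product: ((-27.8)-(-18.4))*((-17.6)-(-20.7)) - (17.8-(-20.7))*((-5.6)-(-18.4))
= -521.94

No, not collinear


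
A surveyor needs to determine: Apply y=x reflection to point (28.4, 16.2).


Reflection over y=x: (x,y) -> (y,x)
(28.4, 16.2) -> (16.2, 28.4)

(16.2, 28.4)


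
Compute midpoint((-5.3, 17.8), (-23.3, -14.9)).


M = (((-5.3)+(-23.3))/2, (17.8+(-14.9))/2)
= (-14.3, 1.45)

(-14.3, 1.45)


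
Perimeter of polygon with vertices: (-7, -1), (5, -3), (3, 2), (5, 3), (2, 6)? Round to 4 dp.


Sides: (-7, -1)->(5, -3): sqrt(148) = 12.165525, (5, -3)->(3, 2): sqrt(29) = 5.385165, (3, 2)->(5, 3): sqrt(5) = 2.236068, (5, 3)->(2, 6): sqrt(18) = 4.242641, (2, 6)->(-7, -1): sqrt(130) = 11.401754
Sum = 35.431153
Perimeter = 35.4312

35.4312


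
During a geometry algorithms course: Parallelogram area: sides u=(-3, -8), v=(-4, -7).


|u x v| = |(-3)*(-7) - (-8)*(-4)|
= |21 - 32| = 11

11


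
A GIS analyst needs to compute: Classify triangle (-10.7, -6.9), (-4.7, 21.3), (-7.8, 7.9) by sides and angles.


Side lengths squared: AB^2=831.24, BC^2=189.17, CA^2=227.45
Sorted: [189.17, 227.45, 831.24]
By sides: Scalene, By angles: Obtuse

Scalene, Obtuse


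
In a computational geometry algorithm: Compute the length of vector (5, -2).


|u| = sqrt(5^2 + (-2)^2) = sqrt(29) = 5.3852

5.3852


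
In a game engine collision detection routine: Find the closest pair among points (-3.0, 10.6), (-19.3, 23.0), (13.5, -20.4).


d(P0,P1) = 20.4805, d(P0,P2) = 35.1177, d(P1,P2) = 54.4004
Closest: P0 and P1

Closest pair: (-3.0, 10.6) and (-19.3, 23.0), distance = 20.4805


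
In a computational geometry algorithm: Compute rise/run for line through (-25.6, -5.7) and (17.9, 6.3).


slope = (y2-y1)/(x2-x1) = (6.3-(-5.7))/(17.9-(-25.6)) = 12/43.5 = 0.2759

0.2759


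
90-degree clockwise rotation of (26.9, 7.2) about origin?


90° CW: (x,y) -> (y, -x)
(26.9,7.2) -> (7.2, -26.9)

(7.2, -26.9)


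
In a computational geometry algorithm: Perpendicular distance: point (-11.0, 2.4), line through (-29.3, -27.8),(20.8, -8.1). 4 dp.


|cross product| = 1152.51
|line direction| = sqrt(2898.1) = 53.834
Distance = 1152.51/sqrt(2898.1) = 21.4086

21.4086


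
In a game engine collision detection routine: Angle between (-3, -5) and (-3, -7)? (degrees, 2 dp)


u.v = 44, |u| = sqrt(34) = 5.831, |v| = sqrt(58) = 7.6158
cos(theta) = u.v/(|u||v|) = 44/sqrt(1972) = 0.99083
theta = acos(0.99083) = 7.77 degrees

7.77 degrees


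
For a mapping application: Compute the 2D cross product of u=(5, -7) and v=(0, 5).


u x v = u_x*v_y - u_y*v_x = 5*5 - (-7)*0
= 25 - 0 = 25

25


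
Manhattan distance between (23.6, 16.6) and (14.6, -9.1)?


|23.6-14.6| + |16.6-(-9.1)| = 9 + 25.7 = 34.7

34.7


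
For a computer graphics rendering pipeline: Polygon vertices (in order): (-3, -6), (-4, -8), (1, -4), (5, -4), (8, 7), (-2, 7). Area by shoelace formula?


Shoelace sum: ((-3)*(-8) - (-4)*(-6)) + ((-4)*(-4) - 1*(-8)) + (1*(-4) - 5*(-4)) + (5*7 - 8*(-4)) + (8*7 - (-2)*7) + ((-2)*(-6) - (-3)*7)
= 210
Area = |210|/2 = 105

105


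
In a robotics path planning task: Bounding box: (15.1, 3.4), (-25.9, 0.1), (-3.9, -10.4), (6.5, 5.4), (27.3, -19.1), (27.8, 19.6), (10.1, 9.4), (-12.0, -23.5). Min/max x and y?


x range: [-25.9, 27.8]
y range: [-23.5, 19.6]
Bounding box: (-25.9,-23.5) to (27.8,19.6)

(-25.9,-23.5) to (27.8,19.6)


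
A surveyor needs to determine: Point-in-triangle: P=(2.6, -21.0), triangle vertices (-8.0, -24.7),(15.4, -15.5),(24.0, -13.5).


Cross products: AB x AP = -10.94, BC x BP = -21.7, CA x CP = 0.32
All same sign? no

No, outside


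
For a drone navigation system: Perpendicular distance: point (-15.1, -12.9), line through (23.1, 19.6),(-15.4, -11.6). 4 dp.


|cross product| = 59.41
|line direction| = sqrt(2455.69) = 49.5549
Distance = 59.41/sqrt(2455.69) = 1.1989

1.1989


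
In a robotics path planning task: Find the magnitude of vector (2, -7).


|u| = sqrt(2^2 + (-7)^2) = sqrt(53) = 7.2801

7.2801


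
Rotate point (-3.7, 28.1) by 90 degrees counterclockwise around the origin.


90° CCW: (x,y) -> (-y, x)
(-3.7,28.1) -> (-28.1, -3.7)

(-28.1, -3.7)


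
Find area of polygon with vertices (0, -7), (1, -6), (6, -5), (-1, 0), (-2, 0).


Shoelace sum: (0*(-6) - 1*(-7)) + (1*(-5) - 6*(-6)) + (6*0 - (-1)*(-5)) + ((-1)*0 - (-2)*0) + ((-2)*(-7) - 0*0)
= 47
Area = |47|/2 = 23.5

23.5


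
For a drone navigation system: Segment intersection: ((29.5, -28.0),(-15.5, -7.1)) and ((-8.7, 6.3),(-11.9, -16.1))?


Cross products: d1=965.44, d2=-109.44, d3=-745.12, d4=329.76
d1*d2 < 0 and d3*d4 < 0? yes

Yes, they intersect


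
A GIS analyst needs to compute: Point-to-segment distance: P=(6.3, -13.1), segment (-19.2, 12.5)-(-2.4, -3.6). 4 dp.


Project P onto AB: t = 1 (clamped to [0,1])
Closest point on segment: (-2.4, -3.6)
Distance: 12.8818

12.8818


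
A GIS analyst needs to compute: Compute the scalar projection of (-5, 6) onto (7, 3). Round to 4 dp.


u.v = -17, |v| = sqrt(58) = 7.6158
Scalar projection = u.v / |v| = -17 / sqrt(58) = -2.2322

-2.2322


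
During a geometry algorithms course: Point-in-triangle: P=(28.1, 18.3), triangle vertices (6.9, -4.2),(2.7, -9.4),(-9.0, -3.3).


Cross products: AB x AP = 15.74, BC x BP = -479.03, CA x CP = 376.83
All same sign? no

No, outside


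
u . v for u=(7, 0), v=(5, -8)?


u . v = u_x*v_x + u_y*v_y = 7*5 + 0*(-8)
= 35 + 0 = 35

35


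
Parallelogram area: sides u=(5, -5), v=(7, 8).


|u x v| = |5*8 - (-5)*7|
= |40 - (-35)| = 75

75


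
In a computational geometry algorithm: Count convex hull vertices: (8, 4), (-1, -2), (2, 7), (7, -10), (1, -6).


Convex hull vertices (CCW): (-1, -2), (1, -6), (7, -10), (8, 4), (2, 7)
Count = 5

5


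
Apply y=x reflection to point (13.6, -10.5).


Reflection over y=x: (x,y) -> (y,x)
(13.6, -10.5) -> (-10.5, 13.6)

(-10.5, 13.6)


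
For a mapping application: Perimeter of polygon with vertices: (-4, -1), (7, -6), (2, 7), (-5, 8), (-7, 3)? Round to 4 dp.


Sides: (-4, -1)->(7, -6): sqrt(146) = 12.083046, (7, -6)->(2, 7): sqrt(194) = 13.928388, (2, 7)->(-5, 8): sqrt(50) = 7.071068, (-5, 8)->(-7, 3): sqrt(29) = 5.385165, (-7, 3)->(-4, -1): sqrt(25) = 5
Sum = 43.467667
Perimeter = 43.4677

43.4677


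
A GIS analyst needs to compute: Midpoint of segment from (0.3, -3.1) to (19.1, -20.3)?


M = ((0.3+19.1)/2, ((-3.1)+(-20.3))/2)
= (9.7, -11.7)

(9.7, -11.7)


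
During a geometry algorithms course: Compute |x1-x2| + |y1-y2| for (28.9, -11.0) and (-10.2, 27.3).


|28.9-(-10.2)| + |(-11)-27.3| = 39.1 + 38.3 = 77.4

77.4


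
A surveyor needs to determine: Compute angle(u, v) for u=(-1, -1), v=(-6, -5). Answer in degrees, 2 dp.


u.v = 11, |u| = sqrt(2) = 1.4142, |v| = sqrt(61) = 7.8102
cos(theta) = u.v/(|u||v|) = 11/sqrt(122) = 0.995893
theta = acos(0.995893) = 5.19 degrees

5.19 degrees


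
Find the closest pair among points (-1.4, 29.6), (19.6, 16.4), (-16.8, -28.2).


d(P0,P1) = 24.804, d(P0,P2) = 59.8164, d(P1,P2) = 57.5684
Closest: P0 and P1

Closest pair: (-1.4, 29.6) and (19.6, 16.4), distance = 24.804


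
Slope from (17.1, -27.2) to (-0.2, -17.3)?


slope = (y2-y1)/(x2-x1) = ((-17.3)-(-27.2))/((-0.2)-17.1) = 9.9/(-17.3) = -0.5723

-0.5723


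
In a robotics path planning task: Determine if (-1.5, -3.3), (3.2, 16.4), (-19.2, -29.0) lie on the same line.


Cross product: (3.2-(-1.5))*((-29)-(-3.3)) - (16.4-(-3.3))*((-19.2)-(-1.5))
= 227.9

No, not collinear


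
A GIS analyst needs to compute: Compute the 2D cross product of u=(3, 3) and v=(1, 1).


u x v = u_x*v_y - u_y*v_x = 3*1 - 3*1
= 3 - 3 = 0

0


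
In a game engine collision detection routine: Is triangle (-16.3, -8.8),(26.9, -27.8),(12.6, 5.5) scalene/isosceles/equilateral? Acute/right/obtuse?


Side lengths squared: AB^2=2227.24, BC^2=1313.38, CA^2=1039.7
Sorted: [1039.7, 1313.38, 2227.24]
By sides: Scalene, By angles: Acute

Scalene, Acute


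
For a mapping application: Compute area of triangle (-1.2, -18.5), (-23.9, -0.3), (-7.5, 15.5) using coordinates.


Area = |x_A(y_B-y_C) + x_B(y_C-y_A) + x_C(y_A-y_B)|/2
= |18.96 + (-812.6) + 136.5|/2
= 657.14/2 = 328.57

328.57


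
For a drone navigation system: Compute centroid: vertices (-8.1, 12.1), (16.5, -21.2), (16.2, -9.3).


Centroid = ((x_A+x_B+x_C)/3, (y_A+y_B+y_C)/3)
= (((-8.1)+16.5+16.2)/3, (12.1+(-21.2)+(-9.3))/3)
= (8.2, -6.1333)

(8.2, -6.1333)


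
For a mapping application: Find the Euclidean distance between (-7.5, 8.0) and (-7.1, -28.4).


dx=0.4, dy=-36.4
d^2 = 0.4^2 + (-36.4)^2 = 1325.12
d = sqrt(1325.12) = 36.4022

36.4022


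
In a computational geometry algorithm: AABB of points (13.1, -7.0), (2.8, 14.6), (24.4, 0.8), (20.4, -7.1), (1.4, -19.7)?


x range: [1.4, 24.4]
y range: [-19.7, 14.6]
Bounding box: (1.4,-19.7) to (24.4,14.6)

(1.4,-19.7) to (24.4,14.6)


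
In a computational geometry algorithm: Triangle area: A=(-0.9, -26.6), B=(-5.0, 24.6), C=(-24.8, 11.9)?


Area = |x_A(y_B-y_C) + x_B(y_C-y_A) + x_C(y_A-y_B)|/2
= |(-11.43) + (-192.5) + 1269.76|/2
= 1065.83/2 = 532.915

532.915


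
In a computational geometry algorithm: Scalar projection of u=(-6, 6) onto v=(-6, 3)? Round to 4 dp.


u.v = 54, |v| = sqrt(45) = 6.7082
Scalar projection = u.v / |v| = 54 / sqrt(45) = 8.0498

8.0498


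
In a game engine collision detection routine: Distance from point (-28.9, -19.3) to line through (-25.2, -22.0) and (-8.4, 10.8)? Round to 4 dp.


|cross product| = 166.72
|line direction| = sqrt(1358.08) = 36.8521
Distance = 166.72/sqrt(1358.08) = 4.524

4.524


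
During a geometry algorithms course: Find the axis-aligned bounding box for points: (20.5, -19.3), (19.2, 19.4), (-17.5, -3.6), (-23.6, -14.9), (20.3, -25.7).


x range: [-23.6, 20.5]
y range: [-25.7, 19.4]
Bounding box: (-23.6,-25.7) to (20.5,19.4)

(-23.6,-25.7) to (20.5,19.4)


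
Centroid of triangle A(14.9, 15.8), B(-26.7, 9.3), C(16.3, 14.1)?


Centroid = ((x_A+x_B+x_C)/3, (y_A+y_B+y_C)/3)
= ((14.9+(-26.7)+16.3)/3, (15.8+9.3+14.1)/3)
= (1.5, 13.0667)

(1.5, 13.0667)


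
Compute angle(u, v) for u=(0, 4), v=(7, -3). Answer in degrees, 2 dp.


u.v = -12, |u| = sqrt(16) = 4, |v| = sqrt(58) = 7.6158
cos(theta) = u.v/(|u||v|) = -12/sqrt(928) = -0.393919
theta = acos(-0.393919) = 113.2 degrees

113.2 degrees


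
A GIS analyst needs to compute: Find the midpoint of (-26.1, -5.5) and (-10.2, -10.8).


M = (((-26.1)+(-10.2))/2, ((-5.5)+(-10.8))/2)
= (-18.15, -8.15)

(-18.15, -8.15)


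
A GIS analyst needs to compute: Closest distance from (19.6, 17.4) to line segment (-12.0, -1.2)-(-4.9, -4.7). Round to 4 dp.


Project P onto AB: t = 1 (clamped to [0,1])
Closest point on segment: (-4.9, -4.7)
Distance: 32.9948

32.9948


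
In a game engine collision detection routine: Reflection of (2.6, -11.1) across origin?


Reflection over origin: (x,y) -> (-x,-y)
(2.6, -11.1) -> (-2.6, 11.1)

(-2.6, 11.1)


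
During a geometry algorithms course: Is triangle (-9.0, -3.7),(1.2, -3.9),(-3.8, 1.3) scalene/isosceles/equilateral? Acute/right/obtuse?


Side lengths squared: AB^2=104.08, BC^2=52.04, CA^2=52.04
Sorted: [52.04, 52.04, 104.08]
By sides: Isosceles, By angles: Right

Isosceles, Right


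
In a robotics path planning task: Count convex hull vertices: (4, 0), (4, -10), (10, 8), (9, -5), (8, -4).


Convex hull vertices (CCW): (4, -10), (9, -5), (10, 8), (4, 0)
Count = 4

4


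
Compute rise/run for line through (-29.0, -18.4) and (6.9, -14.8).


slope = (y2-y1)/(x2-x1) = ((-14.8)-(-18.4))/(6.9-(-29)) = 3.6/35.9 = 0.1003

0.1003


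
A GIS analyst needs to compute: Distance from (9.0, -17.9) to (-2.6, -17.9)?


dx=-11.6, dy=0
d^2 = (-11.6)^2 + 0^2 = 134.56
d = sqrt(134.56) = 11.6

11.6


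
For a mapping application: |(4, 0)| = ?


|u| = sqrt(4^2 + 0^2) = sqrt(16) = 4

4


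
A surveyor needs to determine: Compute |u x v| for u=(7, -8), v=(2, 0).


|u x v| = |7*0 - (-8)*2|
= |0 - (-16)| = 16

16


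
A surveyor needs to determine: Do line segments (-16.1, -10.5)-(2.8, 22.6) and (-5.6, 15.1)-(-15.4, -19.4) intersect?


Cross products: d1=-111.37, d2=216.3, d3=136.29, d4=-191.38
d1*d2 < 0 and d3*d4 < 0? yes

Yes, they intersect


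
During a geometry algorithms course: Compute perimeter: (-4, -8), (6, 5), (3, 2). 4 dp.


Sides: (-4, -8)->(6, 5): sqrt(269) = 16.401219, (6, 5)->(3, 2): sqrt(18) = 4.242641, (3, 2)->(-4, -8): sqrt(149) = 12.206556
Sum = 32.850416
Perimeter = 32.8504

32.8504


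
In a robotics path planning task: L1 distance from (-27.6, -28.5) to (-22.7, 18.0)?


|(-27.6)-(-22.7)| + |(-28.5)-18| = 4.9 + 46.5 = 51.4

51.4


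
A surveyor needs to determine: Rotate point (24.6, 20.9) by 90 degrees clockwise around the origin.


90° CW: (x,y) -> (y, -x)
(24.6,20.9) -> (20.9, -24.6)

(20.9, -24.6)


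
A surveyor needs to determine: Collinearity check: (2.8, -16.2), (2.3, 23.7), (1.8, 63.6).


Cross product: (2.3-2.8)*(63.6-(-16.2)) - (23.7-(-16.2))*(1.8-2.8)
= 0

Yes, collinear


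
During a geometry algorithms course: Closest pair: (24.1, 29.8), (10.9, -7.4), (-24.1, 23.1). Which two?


d(P0,P1) = 39.4725, d(P0,P2) = 48.6634, d(P1,P2) = 46.4247
Closest: P0 and P1

Closest pair: (24.1, 29.8) and (10.9, -7.4), distance = 39.4725


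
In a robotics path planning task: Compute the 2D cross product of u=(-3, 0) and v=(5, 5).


u x v = u_x*v_y - u_y*v_x = (-3)*5 - 0*5
= (-15) - 0 = -15

-15


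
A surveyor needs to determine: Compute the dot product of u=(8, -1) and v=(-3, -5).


u . v = u_x*v_x + u_y*v_y = 8*(-3) + (-1)*(-5)
= (-24) + 5 = -19

-19


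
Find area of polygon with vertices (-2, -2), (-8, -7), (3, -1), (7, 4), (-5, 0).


Shoelace sum: ((-2)*(-7) - (-8)*(-2)) + ((-8)*(-1) - 3*(-7)) + (3*4 - 7*(-1)) + (7*0 - (-5)*4) + ((-5)*(-2) - (-2)*0)
= 76
Area = |76|/2 = 38

38


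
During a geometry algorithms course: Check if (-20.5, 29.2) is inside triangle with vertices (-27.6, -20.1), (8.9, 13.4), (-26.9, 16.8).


Cross products: AB x AP = 1561.6, BC x BP = -465.68, CA x CP = 227.48
All same sign? no

No, outside


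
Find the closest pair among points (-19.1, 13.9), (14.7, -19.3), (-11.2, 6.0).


d(P0,P1) = 47.3781, d(P0,P2) = 11.1723, d(P1,P2) = 36.2064
Closest: P0 and P2

Closest pair: (-19.1, 13.9) and (-11.2, 6.0), distance = 11.1723


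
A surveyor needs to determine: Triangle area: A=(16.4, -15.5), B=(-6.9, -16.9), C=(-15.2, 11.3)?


Area = |x_A(y_B-y_C) + x_B(y_C-y_A) + x_C(y_A-y_B)|/2
= |(-462.48) + (-184.92) + (-21.28)|/2
= 668.68/2 = 334.34

334.34


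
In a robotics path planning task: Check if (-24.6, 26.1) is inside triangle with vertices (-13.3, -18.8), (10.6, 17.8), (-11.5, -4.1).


Cross products: AB x AP = 1486.69, BC x BP = -954.31, CA x CP = -246.93
All same sign? no

No, outside


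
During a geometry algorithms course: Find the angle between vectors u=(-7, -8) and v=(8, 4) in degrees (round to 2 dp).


u.v = -88, |u| = sqrt(113) = 10.6301, |v| = sqrt(80) = 8.9443
cos(theta) = u.v/(|u||v|) = -88/sqrt(9040) = -0.925547
theta = acos(-0.925547) = 157.75 degrees

157.75 degrees


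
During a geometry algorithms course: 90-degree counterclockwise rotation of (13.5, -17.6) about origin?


90° CCW: (x,y) -> (-y, x)
(13.5,-17.6) -> (17.6, 13.5)

(17.6, 13.5)


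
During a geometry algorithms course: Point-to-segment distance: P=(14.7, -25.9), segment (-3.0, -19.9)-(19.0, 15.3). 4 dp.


Project P onto AB: t = 0.1034 (clamped to [0,1])
Closest point on segment: (-0.7247, -16.2596)
Distance: 18.1896

18.1896


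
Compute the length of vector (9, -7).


|u| = sqrt(9^2 + (-7)^2) = sqrt(130) = 11.4018

11.4018


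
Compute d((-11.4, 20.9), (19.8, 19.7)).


dx=31.2, dy=-1.2
d^2 = 31.2^2 + (-1.2)^2 = 974.88
d = sqrt(974.88) = 31.2231

31.2231


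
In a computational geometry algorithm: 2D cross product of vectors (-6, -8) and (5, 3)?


u x v = u_x*v_y - u_y*v_x = (-6)*3 - (-8)*5
= (-18) - (-40) = 22

22


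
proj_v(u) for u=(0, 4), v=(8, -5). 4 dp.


u.v = -20, |v| = sqrt(89) = 9.434
Scalar projection = u.v / |v| = -20 / sqrt(89) = -2.12

-2.12


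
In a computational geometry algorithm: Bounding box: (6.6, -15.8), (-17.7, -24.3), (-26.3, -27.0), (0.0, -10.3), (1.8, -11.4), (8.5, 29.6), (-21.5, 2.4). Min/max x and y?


x range: [-26.3, 8.5]
y range: [-27, 29.6]
Bounding box: (-26.3,-27) to (8.5,29.6)

(-26.3,-27) to (8.5,29.6)


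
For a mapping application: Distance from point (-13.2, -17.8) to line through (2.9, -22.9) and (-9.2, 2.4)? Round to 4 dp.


|cross product| = 345.62
|line direction| = sqrt(786.5) = 28.0446
Distance = 345.62/sqrt(786.5) = 12.3239

12.3239


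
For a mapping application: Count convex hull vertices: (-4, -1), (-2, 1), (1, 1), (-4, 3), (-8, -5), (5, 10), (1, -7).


Convex hull vertices (CCW): (-8, -5), (1, -7), (5, 10), (-4, 3)
Count = 4

4


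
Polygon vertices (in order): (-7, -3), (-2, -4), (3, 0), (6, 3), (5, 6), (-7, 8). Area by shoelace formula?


Shoelace sum: ((-7)*(-4) - (-2)*(-3)) + ((-2)*0 - 3*(-4)) + (3*3 - 6*0) + (6*6 - 5*3) + (5*8 - (-7)*6) + ((-7)*(-3) - (-7)*8)
= 223
Area = |223|/2 = 111.5

111.5
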